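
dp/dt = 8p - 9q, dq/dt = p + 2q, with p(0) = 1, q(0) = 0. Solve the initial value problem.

Coefficient matrix A = [[8, -9], [1, 2]].
Characteristic polynomial det(A - λI) = λ^2 - 10λ + 25 = 0.
Single eigenvalue λ = 5 with algebraic multiplicity 2.
Eigenvector v = (-3,-1); generalized eigenvector w with (A-λI)w=v is (2,1).
General solution: e^(5t)[c_1·v + c_2·(t·v + w)].
Applying p(0)=1, q(0)=0 gives c_1=-1, c_2=-1.

p(t) = 3te^(5t) + e^(5t), q(t) = te^(5t)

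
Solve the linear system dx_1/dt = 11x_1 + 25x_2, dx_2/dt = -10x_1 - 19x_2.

Coefficient matrix A = [[11, 25], [-10, -19]].
Characteristic polynomial det(A - λI) = λ^2 + 8λ + 41 = 0.
Eigenvalues λ = -4 ± 5i (complex conjugate pair).
For λ=-4+5i: an eigenvector is (-1,1) - i(2,-1) = (-1 - 2i, 1 + i).
A real fundamental pair from Re and Im of e^((-4+5i)t)v: X_1 = e^(-4t)(cos(5t)·(-1,1) + sin(5t)·(2,-1)), X_2 = e^(-4t)(sin(5t)·(-1,1) - cos(5t)·(2,-1)).
General solution: c_1X_1 + c_2X_2.

x_1(t) = 2c_1e^(-4t)sin(5t) - c_1e^(-4t)cos(5t) - c_2e^(-4t)sin(5t) - 2c_2e^(-4t)cos(5t), x_2(t) = -c_1e^(-4t)sin(5t) + c_1e^(-4t)cos(5t) + c_2e^(-4t)sin(5t) + c_2e^(-4t)cos(5t)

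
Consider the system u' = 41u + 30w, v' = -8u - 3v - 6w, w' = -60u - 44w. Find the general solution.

Coefficient matrix A = [[41, 0, 30], [-8, -3, -6], [-60, 0, -44]].
det(A - λI) = 0 gives eigenvalues λ = 1, -4, -3.
For λ=1: eigenvector (-3,0,4).
For λ=-4: eigenvector (2,-2,-3).
For λ=-3: eigenvector (0,1,0).
General solution: C_1e^(t)(-3,0,4) + C_2e^(-4t)(2,-2,-3) + C_3e^(-3t)(0,1,0).

u(t) = -3C_1e^(t) + 2C_2e^(-4t), v(t) = -2C_2e^(-4t) + C_3e^(-3t), w(t) = 4C_1e^(t) - 3C_2e^(-4t)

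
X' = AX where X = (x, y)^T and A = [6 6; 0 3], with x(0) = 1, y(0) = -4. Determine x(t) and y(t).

Coefficient matrix A = [[6, 6], [0, 3]].
Characteristic polynomial det(A - λI) = λ^2 - 9λ + 18 = 0.
Eigenvalues λ = 6, 3.
For λ=6: (A-λI) row 1 is [0, 6], so an eigenvector is (-1, 0).
For λ=3: (A-λI) row 1 is [3, 6], so an eigenvector is (-2, 1).
General solution: c_1e^(6t)(-1,0) + c_2e^(3t)(-2,1).
Applying x(0)=1, y(0)=-4 gives c_1=7, c_2=-4.

x(t) = -7e^(6t) + 8e^(3t), y(t) = -4e^(3t)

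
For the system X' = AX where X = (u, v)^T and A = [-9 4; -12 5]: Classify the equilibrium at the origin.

stable node

A = [[-9,4],[-12,5]]; det(A-λI) = λ^2 + 4λ + 3.
λ = -1, -3: both negative.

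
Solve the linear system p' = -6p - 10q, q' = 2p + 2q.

Coefficient matrix A = [[-6, -10], [2, 2]].
Characteristic polynomial det(A - λI) = λ^2 + 4λ + 8 = 0.
Eigenvalues λ = -2 ± 2i (complex conjugate pair).
For λ=-2+2i: an eigenvector is (2,-1) - i(1,0) = (2 - i, -1).
A real fundamental pair from Re and Im of e^((-2+2i)t)v: X_1 = e^(-2t)(cos(2t)·(2,-1) + sin(2t)·(1,0)), X_2 = e^(-2t)(sin(2t)·(2,-1) - cos(2t)·(1,0)).
General solution: K_1X_1 + K_2X_2.

p(t) = K_1e^(-2t)sin(2t) + 2K_1e^(-2t)cos(2t) + 2K_2e^(-2t)sin(2t) - K_2e^(-2t)cos(2t), q(t) = -K_1e^(-2t)cos(2t) - K_2e^(-2t)sin(2t)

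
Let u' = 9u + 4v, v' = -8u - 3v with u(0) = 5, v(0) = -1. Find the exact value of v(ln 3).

A = [[9,4],[-8,-3]]; eigenvalues λ = 5, 1.
Eigenvectors: (-1,1) for λ=5, (1,-2) for λ=1.
From the initial condition, c_1 = -9, c_2 = -4.
v(ln 3) = (-9)(3^5)(1) + (-4)(3^1)(-2) = -2163.

-2163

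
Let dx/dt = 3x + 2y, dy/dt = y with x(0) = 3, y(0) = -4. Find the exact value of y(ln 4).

A = [[3,2],[0,1]]; eigenvalues λ = 3, 1.
Eigenvectors: (1,0) for λ=3, (-1,1) for λ=1.
From the initial condition, c_1 = -1, c_2 = -4.
y(ln 4) = (-1)(4^3)(0) + (-4)(4^1)(1) = -16.

-16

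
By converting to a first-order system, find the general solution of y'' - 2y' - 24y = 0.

Let x_1 = y, x_2 = y'. Then x_1' = x_2 and x_2' = 24x_1 + 2x_2.
A = [[0,1],[24,2]]; det(A-λI) = λ^2 - 2λ - 24.
Eigenvalues λ = -4, 6 with eigenvectors (1,-4), (1,6).

y(t) = K_1e^(-4t) + K_2e^(6t)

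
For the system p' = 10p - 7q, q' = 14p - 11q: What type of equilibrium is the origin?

A = [[10,-7],[14,-11]]; det(A-λI) = λ^2 + λ - 12.
λ = 3, -4: opposite signs.

saddle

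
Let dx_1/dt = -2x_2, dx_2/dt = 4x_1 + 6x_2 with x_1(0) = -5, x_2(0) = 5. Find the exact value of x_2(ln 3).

45

A = [[0,-2],[4,6]]; eigenvalues λ = 4, 2.
Eigenvectors: (1,-2) for λ=4, (-1,1) for λ=2.
From the initial condition, c_1 = 0, c_2 = 5.
x_2(ln 3) = (0)(3^4)(-2) + (5)(3^2)(1) = 45.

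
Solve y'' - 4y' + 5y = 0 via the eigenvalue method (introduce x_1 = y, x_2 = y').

y(t) = C_1e^(2t)cos(t) + C_2e^(2t)sin(t)

Let x_1 = y, x_2 = y'. Then x_1' = x_2 and x_2' = -5x_1 + 4x_2.
A = [[0,1],[-5,4]]; det(A-λI) = λ^2 - 4λ + 5.
Eigenvalues λ = 2 ± i.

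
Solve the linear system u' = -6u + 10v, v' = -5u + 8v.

u(t) = 3C_1e^(t)sin(t) + C_1e^(t)cos(t) + C_2e^(t)sin(t) - 3C_2e^(t)cos(t), v(t) = 2C_1e^(t)sin(t) + C_1e^(t)cos(t) + C_2e^(t)sin(t) - 2C_2e^(t)cos(t)

Coefficient matrix A = [[-6, 10], [-5, 8]].
Characteristic polynomial det(A - λI) = λ^2 - 2λ + 2 = 0.
Eigenvalues λ = 1 ± i (complex conjugate pair).
For λ=1+i: an eigenvector is (1,1) - i(3,2) = (1 - 3i, 1 - 2i).
A real fundamental pair from Re and Im of e^((1+i)t)v: X_1 = e^(t)(cos(t)·(1,1) + sin(t)·(3,2)), X_2 = e^(t)(sin(t)·(1,1) - cos(t)·(3,2)).
General solution: C_1X_1 + C_2X_2.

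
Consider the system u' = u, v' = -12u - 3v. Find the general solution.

Coefficient matrix A = [[1, 0], [-12, -3]].
Characteristic polynomial det(A - λI) = λ^2 + 2λ - 3 = 0.
Eigenvalues λ = -3, 1.
For λ=-3: (A-λI) row 1 is [4, 0], so an eigenvector is (0, 1).
For λ=1: (A-λI) row 2 is [-12, -4], so an eigenvector is (-1, 3).
General solution: K_1e^(-3t)(0,1) + K_2e^(t)(-1,3).

u(t) = -K_2e^(t), v(t) = K_1e^(-3t) + 3K_2e^(t)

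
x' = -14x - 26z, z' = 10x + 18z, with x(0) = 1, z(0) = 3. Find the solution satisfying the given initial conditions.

Coefficient matrix A = [[-14, -26], [10, 18]].
Characteristic polynomial det(A - λI) = λ^2 - 4λ + 8 = 0.
Eigenvalues λ = 2 ± 2i (complex conjugate pair).
For λ=2+2i: an eigenvector is (2,-1) - i(-3,2) = (2 + 3i, -1 - 2i).
A real fundamental pair from Re and Im of e^((2+2i)t)v: X_1 = e^(2t)(cos(2t)·(2,-1) + sin(2t)·(-3,2)), X_2 = e^(2t)(sin(2t)·(2,-1) - cos(2t)·(-3,2)).
General solution: C_1X_1 + C_2X_2.
Applying x(0)=1, z(0)=3 gives C_1=11, C_2=-7.

x(t) = -47e^(2t)sin(2t) + e^(2t)cos(2t), z(t) = 29e^(2t)sin(2t) + 3e^(2t)cos(2t)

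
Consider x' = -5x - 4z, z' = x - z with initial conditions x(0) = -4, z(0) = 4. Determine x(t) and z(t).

Coefficient matrix A = [[-5, -4], [1, -1]].
Characteristic polynomial det(A - λI) = λ^2 + 6λ + 9 = 0.
Single eigenvalue λ = -3 with algebraic multiplicity 2.
Eigenvector v = (2,-1); generalized eigenvector w with (A-λI)w=v is (1,-1).
General solution: e^(-3t)[K_1·v + K_2·(t·v + w)].
Applying x(0)=-4, z(0)=4 gives K_1=0, K_2=-4.

x(t) = -8te^(-3t) - 4e^(-3t), z(t) = 4te^(-3t) + 4e^(-3t)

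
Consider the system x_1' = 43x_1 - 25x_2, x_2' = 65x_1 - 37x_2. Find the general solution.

x_1(t) = -K_1e^(3t)sin(5t) - 2K_1e^(3t)cos(5t) - 2K_2e^(3t)sin(5t) + K_2e^(3t)cos(5t), x_2(t) = -2K_1e^(3t)sin(5t) - 3K_1e^(3t)cos(5t) - 3K_2e^(3t)sin(5t) + 2K_2e^(3t)cos(5t)

Coefficient matrix A = [[43, -25], [65, -37]].
Characteristic polynomial det(A - λI) = λ^2 - 6λ + 34 = 0.
Eigenvalues λ = 3 ± 5i (complex conjugate pair).
For λ=3+5i: an eigenvector is (-2,-3) - i(-1,-2) = (-2 + i, -3 + 2i).
A real fundamental pair from Re and Im of e^((3+5i)t)v: X_1 = e^(3t)(cos(5t)·(-2,-3) + sin(5t)·(-1,-2)), X_2 = e^(3t)(sin(5t)·(-2,-3) - cos(5t)·(-1,-2)).
General solution: K_1X_1 + K_2X_2.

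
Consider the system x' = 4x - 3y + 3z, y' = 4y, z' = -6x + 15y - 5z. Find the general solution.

Coefficient matrix A = [[4, -3, 3], [0, 4, 0], [-6, 15, -5]].
det(A - λI) = 0 gives eigenvalues λ = 1, 4, -2.
For λ=1: eigenvector (1,0,-1).
For λ=4: eigenvector (1,1,1).
For λ=-2: eigenvector (-1,0,2).
General solution: C_1e^(t)(1,0,-1) + C_2e^(4t)(1,1,1) + C_3e^(-2t)(-1,0,2).

x(t) = C_1e^(t) + C_2e^(4t) - C_3e^(-2t), y(t) = C_2e^(4t), z(t) = -C_1e^(t) + C_2e^(4t) + 2C_3e^(-2t)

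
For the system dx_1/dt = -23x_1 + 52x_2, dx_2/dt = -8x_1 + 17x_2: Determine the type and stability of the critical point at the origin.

A = [[-23,52],[-8,17]]; det(A-λI) = λ^2 + 6λ + 25.
λ = -3 ± 4i: negative real part.

stable spiral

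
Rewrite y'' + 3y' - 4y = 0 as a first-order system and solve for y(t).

y(t) = K_1e^(t) + K_2e^(-4t)

Let x_1 = y, x_2 = y'. Then x_1' = x_2 and x_2' = 4x_1 - 3x_2.
A = [[0,1],[4,-3]]; det(A-λI) = λ^2 + 3λ - 4.
Eigenvalues λ = 1, -4 with eigenvectors (1,1), (1,-4).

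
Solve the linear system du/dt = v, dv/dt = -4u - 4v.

Coefficient matrix A = [[0, 1], [-4, -4]].
Characteristic polynomial det(A - λI) = λ^2 + 4λ + 4 = 0.
Single eigenvalue λ = -2 with algebraic multiplicity 2.
Eigenvector v = (1,-2); generalized eigenvector w with (A-λI)w=v is (-1,3).
General solution: e^(-2t)[K_1·v + K_2·(t·v + w)].

u(t) = K_1e^(-2t) + K_2te^(-2t) - K_2e^(-2t), v(t) = -2K_1e^(-2t) - 2K_2te^(-2t) + 3K_2e^(-2t)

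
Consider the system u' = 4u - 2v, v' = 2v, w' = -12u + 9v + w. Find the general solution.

Coefficient matrix A = [[4, -2, 0], [0, 2, 0], [-12, 9, 1]].
det(A - λI) = 0 gives eigenvalues λ = 4, 2, 1.
For λ=4: eigenvector (1,0,-4).
For λ=2: eigenvector (1,1,-3).
For λ=1: eigenvector (0,0,1).
General solution: C_1e^(4t)(1,0,-4) + C_2e^(2t)(1,1,-3) + C_3e^(t)(0,0,1).

u(t) = C_1e^(4t) + C_2e^(2t), v(t) = C_2e^(2t), w(t) = -4C_1e^(4t) - 3C_2e^(2t) + C_3e^(t)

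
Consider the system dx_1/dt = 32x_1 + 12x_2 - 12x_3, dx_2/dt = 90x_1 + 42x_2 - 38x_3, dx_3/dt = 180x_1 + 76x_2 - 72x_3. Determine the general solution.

x_1(t) = 2C_1e^(2t) - C_2e^(-4t), x_2(t) = 5C_1e^(2t) - 3C_2e^(-4t) + C_3e^(4t), x_3(t) = 10C_1e^(2t) - 6C_2e^(-4t) + C_3e^(4t)

Coefficient matrix A = [[32, 12, -12], [90, 42, -38], [180, 76, -72]].
det(A - λI) = 0 gives eigenvalues λ = 2, -4, 4.
For λ=2: eigenvector (2,5,10).
For λ=-4: eigenvector (-1,-3,-6).
For λ=4: eigenvector (0,1,1).
General solution: C_1e^(2t)(2,5,10) + C_2e^(-4t)(-1,-3,-6) + C_3e^(4t)(0,1,1).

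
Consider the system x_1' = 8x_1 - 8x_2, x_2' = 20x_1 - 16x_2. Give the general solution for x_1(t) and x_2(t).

x_1(t) = c_1e^(-4t)sin(4t) + c_1e^(-4t)cos(4t) + c_2e^(-4t)sin(4t) - c_2e^(-4t)cos(4t), x_2(t) = 2c_1e^(-4t)sin(4t) + c_1e^(-4t)cos(4t) + c_2e^(-4t)sin(4t) - 2c_2e^(-4t)cos(4t)

Coefficient matrix A = [[8, -8], [20, -16]].
Characteristic polynomial det(A - λI) = λ^2 + 8λ + 32 = 0.
Eigenvalues λ = -4 ± 4i (complex conjugate pair).
For λ=-4+4i: an eigenvector is (1,1) - i(1,2) = (1 - i, 1 - 2i).
A real fundamental pair from Re and Im of e^((-4+4i)t)v: X_1 = e^(-4t)(cos(4t)·(1,1) + sin(4t)·(1,2)), X_2 = e^(-4t)(sin(4t)·(1,1) - cos(4t)·(1,2)).
General solution: c_1X_1 + c_2X_2.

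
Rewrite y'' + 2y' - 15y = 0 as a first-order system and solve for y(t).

Let x_1 = y, x_2 = y'. Then x_1' = x_2 and x_2' = 15x_1 - 2x_2.
A = [[0,1],[15,-2]]; det(A-λI) = λ^2 + 2λ - 15.
Eigenvalues λ = -5, 3 with eigenvectors (1,-5), (1,3).

y(t) = c_1e^(-5t) + c_2e^(3t)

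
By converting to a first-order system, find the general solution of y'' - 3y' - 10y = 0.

y(t) = c_1e^(-2t) + c_2e^(5t)

Let x_1 = y, x_2 = y'. Then x_1' = x_2 and x_2' = 10x_1 + 3x_2.
A = [[0,1],[10,3]]; det(A-λI) = λ^2 - 3λ - 10.
Eigenvalues λ = -2, 5 with eigenvectors (1,-2), (1,5).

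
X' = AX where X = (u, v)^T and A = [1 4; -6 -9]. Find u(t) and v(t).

u(t) = -K_1e^(-3t) + 2K_2e^(-5t), v(t) = K_1e^(-3t) - 3K_2e^(-5t)

Coefficient matrix A = [[1, 4], [-6, -9]].
Characteristic polynomial det(A - λI) = λ^2 + 8λ + 15 = 0.
Eigenvalues λ = -3, -5.
For λ=-3: (A-λI) row 1 is [4, 4], so an eigenvector is (-1, 1).
For λ=-5: (A-λI) row 1 is [6, 4], so an eigenvector is (2, -3).
General solution: K_1e^(-3t)(-1,1) + K_2e^(-5t)(2,-3).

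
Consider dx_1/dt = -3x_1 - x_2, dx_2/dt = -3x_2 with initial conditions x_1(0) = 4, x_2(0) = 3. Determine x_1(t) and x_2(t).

Coefficient matrix A = [[-3, -1], [0, -3]].
Characteristic polynomial det(A - λI) = λ^2 + 6λ + 9 = 0.
Single eigenvalue λ = -3 with algebraic multiplicity 2.
Eigenvector v = (-1,0); generalized eigenvector w with (A-λI)w=v is (1,1).
General solution: e^(-3t)[c_1·v + c_2·(t·v + w)].
Applying x_1(0)=4, x_2(0)=3 gives c_1=-1, c_2=3.

x_1(t) = -3te^(-3t) + 4e^(-3t), x_2(t) = 3e^(-3t)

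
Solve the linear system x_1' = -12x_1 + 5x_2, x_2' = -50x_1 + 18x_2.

x_1(t) = K_1e^(3t)cos(5t) + K_2e^(3t)sin(5t), x_2(t) = -K_1e^(3t)sin(5t) + 3K_1e^(3t)cos(5t) + 3K_2e^(3t)sin(5t) + K_2e^(3t)cos(5t)

Coefficient matrix A = [[-12, 5], [-50, 18]].
Characteristic polynomial det(A - λI) = λ^2 - 6λ + 34 = 0.
Eigenvalues λ = 3 ± 5i (complex conjugate pair).
For λ=3+5i: an eigenvector is (1,3) - i(0,-1) = (1, 3 + i).
A real fundamental pair from Re and Im of e^((3+5i)t)v: X_1 = e^(3t)(cos(5t)·(1,3) + sin(5t)·(0,-1)), X_2 = e^(3t)(sin(5t)·(1,3) - cos(5t)·(0,-1)).
General solution: K_1X_1 + K_2X_2.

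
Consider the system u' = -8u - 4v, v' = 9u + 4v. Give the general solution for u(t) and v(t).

u(t) = -2C_1e^(-2t) - 2C_2te^(-2t) + C_2e^(-2t), v(t) = 3C_1e^(-2t) + 3C_2te^(-2t) - C_2e^(-2t)

Coefficient matrix A = [[-8, -4], [9, 4]].
Characteristic polynomial det(A - λI) = λ^2 + 4λ + 4 = 0.
Single eigenvalue λ = -2 with algebraic multiplicity 2.
Eigenvector v = (-2,3); generalized eigenvector w with (A-λI)w=v is (1,-1).
General solution: e^(-2t)[C_1·v + C_2·(t·v + w)].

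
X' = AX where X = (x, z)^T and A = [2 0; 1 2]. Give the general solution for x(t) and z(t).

x(t) = -c_2e^(2t), z(t) = -c_1e^(2t) - c_2te^(2t) + c_2e^(2t)

Coefficient matrix A = [[2, 0], [1, 2]].
Characteristic polynomial det(A - λI) = λ^2 - 4λ + 4 = 0.
Single eigenvalue λ = 2 with algebraic multiplicity 2.
Eigenvector v = (0,-1); generalized eigenvector w with (A-λI)w=v is (-1,1).
General solution: e^(2t)[c_1·v + c_2·(t·v + w)].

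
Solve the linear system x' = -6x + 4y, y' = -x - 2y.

Coefficient matrix A = [[-6, 4], [-1, -2]].
Characteristic polynomial det(A - λI) = λ^2 + 8λ + 16 = 0.
Single eigenvalue λ = -4 with algebraic multiplicity 2.
Eigenvector v = (-2,-1); generalized eigenvector w with (A-λI)w=v is (3,1).
General solution: e^(-4t)[K_1·v + K_2·(t·v + w)].

x(t) = -2K_1e^(-4t) - 2K_2te^(-4t) + 3K_2e^(-4t), y(t) = -K_1e^(-4t) - K_2te^(-4t) + K_2e^(-4t)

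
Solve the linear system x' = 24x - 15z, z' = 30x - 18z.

x(t) = 2K_1e^(3t)sin(3t) + K_1e^(3t)cos(3t) + K_2e^(3t)sin(3t) - 2K_2e^(3t)cos(3t), z(t) = 3K_1e^(3t)sin(3t) + K_1e^(3t)cos(3t) + K_2e^(3t)sin(3t) - 3K_2e^(3t)cos(3t)

Coefficient matrix A = [[24, -15], [30, -18]].
Characteristic polynomial det(A - λI) = λ^2 - 6λ + 18 = 0.
Eigenvalues λ = 3 ± 3i (complex conjugate pair).
For λ=3+3i: an eigenvector is (1,1) - i(2,3) = (1 - 2i, 1 - 3i).
A real fundamental pair from Re and Im of e^((3+3i)t)v: X_1 = e^(3t)(cos(3t)·(1,1) + sin(3t)·(2,3)), X_2 = e^(3t)(sin(3t)·(1,1) - cos(3t)·(2,3)).
General solution: K_1X_1 + K_2X_2.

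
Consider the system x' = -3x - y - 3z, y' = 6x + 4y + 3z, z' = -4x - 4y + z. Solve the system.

Coefficient matrix A = [[-3, -1, -3], [6, 4, 3], [-4, -4, 1]].
det(A - λI) = 0 gives eigenvalues λ = 3, -2, 1.
For λ=3: eigenvector (1,0,-2).
For λ=-2: eigenvector (-1,1,0).
For λ=1: eigenvector (-1,1,1).
General solution: c_1e^(3t)(1,0,-2) + c_2e^(-2t)(-1,1,0) + c_3e^(t)(-1,1,1).

x(t) = c_1e^(3t) - c_2e^(-2t) - c_3e^(t), y(t) = c_2e^(-2t) + c_3e^(t), z(t) = -2c_1e^(3t) + c_3e^(t)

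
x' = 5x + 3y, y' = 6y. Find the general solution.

x(t) = 3C_1e^(6t) + C_2e^(5t), y(t) = C_1e^(6t)

Coefficient matrix A = [[5, 3], [0, 6]].
Characteristic polynomial det(A - λI) = λ^2 - 11λ + 30 = 0.
Eigenvalues λ = 6, 5.
For λ=6: (A-λI) row 1 is [-1, 3], so an eigenvector is (3, 1).
For λ=5: (A-λI) row 1 is [0, 3], so an eigenvector is (1, 0).
General solution: C_1e^(6t)(3,1) + C_2e^(5t)(1,0).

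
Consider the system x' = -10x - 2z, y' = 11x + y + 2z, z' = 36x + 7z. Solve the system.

x(t) = K_1e^(-2t) - 2K_3e^(-t), y(t) = -K_1e^(-2t) + K_2e^(t) + 2K_3e^(-t), z(t) = -4K_1e^(-2t) + 9K_3e^(-t)

Coefficient matrix A = [[-10, 0, -2], [11, 1, 2], [36, 0, 7]].
det(A - λI) = 0 gives eigenvalues λ = -2, 1, -1.
For λ=-2: eigenvector (1,-1,-4).
For λ=1: eigenvector (0,1,0).
For λ=-1: eigenvector (-2,2,9).
General solution: K_1e^(-2t)(1,-1,-4) + K_2e^(t)(0,1,0) + K_3e^(-t)(-2,2,9).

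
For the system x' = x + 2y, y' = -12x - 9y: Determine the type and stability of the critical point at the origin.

stable node

A = [[1,2],[-12,-9]]; det(A-λI) = λ^2 + 8λ + 15.
λ = -5, -3: both negative.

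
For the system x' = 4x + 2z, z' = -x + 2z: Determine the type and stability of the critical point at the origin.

unstable spiral

A = [[4,2],[-1,2]]; det(A-λI) = λ^2 - 6λ + 10.
λ = 3 ± i: positive real part.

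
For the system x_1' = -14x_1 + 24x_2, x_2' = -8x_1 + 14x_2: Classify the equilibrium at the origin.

saddle

A = [[-14,24],[-8,14]]; det(A-λI) = λ^2 - 4.
λ = 2, -2: opposite signs.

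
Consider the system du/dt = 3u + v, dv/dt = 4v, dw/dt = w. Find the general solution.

u(t) = c_1e^(3t) + c_3e^(4t), v(t) = c_3e^(4t), w(t) = c_2e^(t)

Coefficient matrix A = [[3, 1, 0], [0, 4, 0], [0, 0, 1]].
det(A - λI) = 0 gives eigenvalues λ = 3, 1, 4.
For λ=3: eigenvector (1,0,0).
For λ=1: eigenvector (0,0,1).
For λ=4: eigenvector (1,1,0).
General solution: c_1e^(3t)(1,0,0) + c_2e^(t)(0,0,1) + c_3e^(4t)(1,1,0).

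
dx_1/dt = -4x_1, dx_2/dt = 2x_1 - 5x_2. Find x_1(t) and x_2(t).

Coefficient matrix A = [[-4, 0], [2, -5]].
Characteristic polynomial det(A - λI) = λ^2 + 9λ + 20 = 0.
Eigenvalues λ = -5, -4.
For λ=-5: (A-λI) row 1 is [1, 0], so an eigenvector is (0, -1).
For λ=-4: (A-λI) row 2 is [2, -1], so an eigenvector is (-1, -2).
General solution: K_1e^(-5t)(0,-1) + K_2e^(-4t)(-1,-2).

x_1(t) = -K_2e^(-4t), x_2(t) = -K_1e^(-5t) - 2K_2e^(-4t)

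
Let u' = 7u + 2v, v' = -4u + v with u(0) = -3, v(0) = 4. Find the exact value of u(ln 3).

-513

A = [[7,2],[-4,1]]; eigenvalues λ = 3, 5.
Eigenvectors: (1,-2) for λ=3, (-1,1) for λ=5.
From the initial condition, c_1 = -1, c_2 = 2.
u(ln 3) = (-1)(3^3)(1) + (2)(3^5)(-1) = -513.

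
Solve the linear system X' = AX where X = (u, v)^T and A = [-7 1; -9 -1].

Coefficient matrix A = [[-7, 1], [-9, -1]].
Characteristic polynomial det(A - λI) = λ^2 + 8λ + 16 = 0.
Single eigenvalue λ = -4 with algebraic multiplicity 2.
Eigenvector v = (1,3); generalized eigenvector w with (A-λI)w=v is (0,1).
General solution: e^(-4t)[C_1·v + C_2·(t·v + w)].

u(t) = C_1e^(-4t) + C_2te^(-4t), v(t) = 3C_1e^(-4t) + 3C_2te^(-4t) + C_2e^(-4t)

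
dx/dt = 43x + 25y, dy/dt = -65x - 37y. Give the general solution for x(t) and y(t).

Coefficient matrix A = [[43, 25], [-65, -37]].
Characteristic polynomial det(A - λI) = λ^2 - 6λ + 34 = 0.
Eigenvalues λ = 3 ± 5i (complex conjugate pair).
For λ=3+5i: an eigenvector is (-1,2) - i(2,-3) = (-1 - 2i, 2 + 3i).
A real fundamental pair from Re and Im of e^((3+5i)t)v: X_1 = e^(3t)(cos(5t)·(-1,2) + sin(5t)·(2,-3)), X_2 = e^(3t)(sin(5t)·(-1,2) - cos(5t)·(2,-3)).
General solution: K_1X_1 + K_2X_2.

x(t) = 2K_1e^(3t)sin(5t) - K_1e^(3t)cos(5t) - K_2e^(3t)sin(5t) - 2K_2e^(3t)cos(5t), y(t) = -3K_1e^(3t)sin(5t) + 2K_1e^(3t)cos(5t) + 2K_2e^(3t)sin(5t) + 3K_2e^(3t)cos(5t)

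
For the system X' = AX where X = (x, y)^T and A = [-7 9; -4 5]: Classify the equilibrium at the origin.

A = [[-7,9],[-4,5]]; det(A-λI) = λ^2 + 2λ + 1.
repeated λ = -1 with a single eigenvector.

stable improper node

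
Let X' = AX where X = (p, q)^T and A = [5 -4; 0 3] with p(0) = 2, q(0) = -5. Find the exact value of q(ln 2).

A = [[5,-4],[0,3]]; eigenvalues λ = 3, 5.
Eigenvectors: (-2,-1) for λ=3, (1,0) for λ=5.
From the initial condition, c_1 = 5, c_2 = 12.
q(ln 2) = (5)(2^3)(-1) + (12)(2^5)(0) = -40.

-40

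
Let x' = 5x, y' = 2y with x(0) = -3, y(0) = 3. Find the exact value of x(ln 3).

-729

A = [[5,0],[0,2]]; eigenvalues λ = 2, 5.
Eigenvectors: (0,-1) for λ=2, (1,0) for λ=5.
From the initial condition, c_1 = -3, c_2 = -3.
x(ln 3) = (-3)(3^2)(0) + (-3)(3^5)(1) = -729.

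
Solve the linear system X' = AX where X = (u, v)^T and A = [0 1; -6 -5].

Coefficient matrix A = [[0, 1], [-6, -5]].
Characteristic polynomial det(A - λI) = λ^2 + 5λ + 6 = 0.
Eigenvalues λ = -3, -2.
For λ=-3: (A-λI) row 1 is [3, 1], so an eigenvector is (1, -3).
For λ=-2: (A-λI) row 1 is [2, 1], so an eigenvector is (1, -2).
General solution: c_1e^(-3t)(1,-3) + c_2e^(-2t)(1,-2).

u(t) = c_1e^(-3t) + c_2e^(-2t), v(t) = -3c_1e^(-3t) - 2c_2e^(-2t)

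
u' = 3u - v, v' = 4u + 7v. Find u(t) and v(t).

u(t) = -C_1e^(5t) - C_2te^(5t) + C_2e^(5t), v(t) = 2C_1e^(5t) + 2C_2te^(5t) - C_2e^(5t)

Coefficient matrix A = [[3, -1], [4, 7]].
Characteristic polynomial det(A - λI) = λ^2 - 10λ + 25 = 0.
Single eigenvalue λ = 5 with algebraic multiplicity 2.
Eigenvector v = (-1,2); generalized eigenvector w with (A-λI)w=v is (1,-1).
General solution: e^(5t)[C_1·v + C_2·(t·v + w)].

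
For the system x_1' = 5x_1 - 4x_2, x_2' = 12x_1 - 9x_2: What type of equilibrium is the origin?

stable node

A = [[5,-4],[12,-9]]; det(A-λI) = λ^2 + 4λ + 3.
λ = -3, -1: both negative.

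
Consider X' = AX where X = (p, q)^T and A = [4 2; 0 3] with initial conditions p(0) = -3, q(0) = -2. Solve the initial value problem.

Coefficient matrix A = [[4, 2], [0, 3]].
Characteristic polynomial det(A - λI) = λ^2 - 7λ + 12 = 0.
Eigenvalues λ = 3, 4.
For λ=3: (A-λI) row 1 is [1, 2], so an eigenvector is (-2, 1).
For λ=4: (A-λI) row 1 is [0, 2], so an eigenvector is (-1, 0).
General solution: K_1e^(3t)(-2,1) + K_2e^(4t)(-1,0).
Applying p(0)=-3, q(0)=-2 gives K_1=-2, K_2=7.

p(t) = -7e^(4t) + 4e^(3t), q(t) = -2e^(3t)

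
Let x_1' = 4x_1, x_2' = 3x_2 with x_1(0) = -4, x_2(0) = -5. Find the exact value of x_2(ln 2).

A = [[4,0],[0,3]]; eigenvalues λ = 3, 4.
Eigenvectors: (0,1) for λ=3, (-1,0) for λ=4.
From the initial condition, c_1 = -5, c_2 = 4.
x_2(ln 2) = (-5)(2^3)(1) + (4)(2^4)(0) = -40.

-40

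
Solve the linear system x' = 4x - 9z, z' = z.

Coefficient matrix A = [[4, -9], [0, 1]].
Characteristic polynomial det(A - λI) = λ^2 - 5λ + 4 = 0.
Eigenvalues λ = 1, 4.
For λ=1: (A-λI) row 1 is [3, -9], so an eigenvector is (-3, -1).
For λ=4: (A-λI) row 1 is [0, -9], so an eigenvector is (-1, 0).
General solution: c_1e^(t)(-3,-1) + c_2e^(4t)(-1,0).

x(t) = -3c_1e^(t) - c_2e^(4t), z(t) = -c_1e^(t)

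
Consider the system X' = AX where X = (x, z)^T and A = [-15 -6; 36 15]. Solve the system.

x(t) = -c_1e^(-3t) + c_2e^(3t), z(t) = 2c_1e^(-3t) - 3c_2e^(3t)

Coefficient matrix A = [[-15, -6], [36, 15]].
Characteristic polynomial det(A - λI) = λ^2 - 9 = 0.
Eigenvalues λ = -3, 3.
For λ=-3: (A-λI) row 1 is [-12, -6], so an eigenvector is (-1, 2).
For λ=3: (A-λI) row 1 is [-18, -6], so an eigenvector is (1, -3).
General solution: c_1e^(-3t)(-1,2) + c_2e^(3t)(1,-3).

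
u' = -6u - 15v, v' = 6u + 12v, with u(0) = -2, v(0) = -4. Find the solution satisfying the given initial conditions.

u(t) = 26e^(3t)sin(3t) - 2e^(3t)cos(3t), v(t) = -16e^(3t)sin(3t) - 4e^(3t)cos(3t)

Coefficient matrix A = [[-6, -15], [6, 12]].
Characteristic polynomial det(A - λI) = λ^2 - 6λ + 18 = 0.
Eigenvalues λ = 3 ± 3i (complex conjugate pair).
For λ=3+3i: an eigenvector is (-1,1) - i(-2,1) = (-1 + 2i, 1 - i).
A real fundamental pair from Re and Im of e^((3+3i)t)v: X_1 = e^(3t)(cos(3t)·(-1,1) + sin(3t)·(-2,1)), X_2 = e^(3t)(sin(3t)·(-1,1) - cos(3t)·(-2,1)).
General solution: C_1X_1 + C_2X_2.
Applying u(0)=-2, v(0)=-4 gives C_1=-10, C_2=-6.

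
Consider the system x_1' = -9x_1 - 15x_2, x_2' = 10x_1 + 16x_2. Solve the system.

x_1(t) = -K_1e^(6t) - 3K_2e^(t), x_2(t) = K_1e^(6t) + 2K_2e^(t)

Coefficient matrix A = [[-9, -15], [10, 16]].
Characteristic polynomial det(A - λI) = λ^2 - 7λ + 6 = 0.
Eigenvalues λ = 6, 1.
For λ=6: (A-λI) row 1 is [-15, -15], so an eigenvector is (-1, 1).
For λ=1: (A-λI) row 1 is [-10, -15], so an eigenvector is (-3, 2).
General solution: K_1e^(6t)(-1,1) + K_2e^(t)(-3,2).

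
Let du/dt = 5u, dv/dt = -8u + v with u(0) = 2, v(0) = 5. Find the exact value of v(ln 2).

-110

A = [[5,0],[-8,1]]; eigenvalues λ = 1, 5.
Eigenvectors: (0,1) for λ=1, (-1,2) for λ=5.
From the initial condition, c_1 = 9, c_2 = -2.
v(ln 2) = (9)(2^1)(1) + (-2)(2^5)(2) = -110.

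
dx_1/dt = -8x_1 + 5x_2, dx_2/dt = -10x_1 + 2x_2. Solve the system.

x_1(t) = C_1e^(-3t)cos(5t) + C_2e^(-3t)sin(5t), x_2(t) = -C_1e^(-3t)sin(5t) + C_1e^(-3t)cos(5t) + C_2e^(-3t)sin(5t) + C_2e^(-3t)cos(5t)

Coefficient matrix A = [[-8, 5], [-10, 2]].
Characteristic polynomial det(A - λI) = λ^2 + 6λ + 34 = 0.
Eigenvalues λ = -3 ± 5i (complex conjugate pair).
For λ=-3+5i: an eigenvector is (1,1) - i(0,-1) = (1, 1 + i).
A real fundamental pair from Re and Im of e^((-3+5i)t)v: X_1 = e^(-3t)(cos(5t)·(1,1) + sin(5t)·(0,-1)), X_2 = e^(-3t)(sin(5t)·(1,1) - cos(5t)·(0,-1)).
General solution: C_1X_1 + C_2X_2.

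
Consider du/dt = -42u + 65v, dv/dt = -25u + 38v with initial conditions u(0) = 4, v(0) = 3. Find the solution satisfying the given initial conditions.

Coefficient matrix A = [[-42, 65], [-25, 38]].
Characteristic polynomial det(A - λI) = λ^2 + 4λ + 29 = 0.
Eigenvalues λ = -2 ± 5i (complex conjugate pair).
For λ=-2+5i: an eigenvector is (-2,-1) - i(3,2) = (-2 - 3i, -1 - 2i).
A real fundamental pair from Re and Im of e^((-2+5i)t)v: X_1 = e^(-2t)(cos(5t)·(-2,-1) + sin(5t)·(3,2)), X_2 = e^(-2t)(sin(5t)·(-2,-1) - cos(5t)·(3,2)).
General solution: c_1X_1 + c_2X_2.
Applying u(0)=4, v(0)=3 gives c_1=1, c_2=-2.

u(t) = 7e^(-2t)sin(5t) + 4e^(-2t)cos(5t), v(t) = 4e^(-2t)sin(5t) + 3e^(-2t)cos(5t)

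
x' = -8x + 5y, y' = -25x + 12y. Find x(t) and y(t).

x(t) = -C_1e^(2t)cos(5t) - C_2e^(2t)sin(5t), y(t) = C_1e^(2t)sin(5t) - 2C_1e^(2t)cos(5t) - 2C_2e^(2t)sin(5t) - C_2e^(2t)cos(5t)

Coefficient matrix A = [[-8, 5], [-25, 12]].
Characteristic polynomial det(A - λI) = λ^2 - 4λ + 29 = 0.
Eigenvalues λ = 2 ± 5i (complex conjugate pair).
For λ=2+5i: an eigenvector is (-1,-2) - i(0,1) = (-1, -2 - i).
A real fundamental pair from Re and Im of e^((2+5i)t)v: X_1 = e^(2t)(cos(5t)·(-1,-2) + sin(5t)·(0,1)), X_2 = e^(2t)(sin(5t)·(-1,-2) - cos(5t)·(0,1)).
General solution: C_1X_1 + C_2X_2.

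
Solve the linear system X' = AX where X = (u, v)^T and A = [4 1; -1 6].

Coefficient matrix A = [[4, 1], [-1, 6]].
Characteristic polynomial det(A - λI) = λ^2 - 10λ + 25 = 0.
Single eigenvalue λ = 5 with algebraic multiplicity 2.
Eigenvector v = (-1,-1); generalized eigenvector w with (A-λI)w=v is (-2,-3).
General solution: e^(5t)[K_1·v + K_2·(t·v + w)].

u(t) = -K_1e^(5t) - K_2te^(5t) - 2K_2e^(5t), v(t) = -K_1e^(5t) - K_2te^(5t) - 3K_2e^(5t)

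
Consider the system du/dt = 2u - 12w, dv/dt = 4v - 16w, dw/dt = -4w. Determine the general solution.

u(t) = c_1e^(2t) + 2c_2e^(-4t), v(t) = 2c_2e^(-4t) + c_3e^(4t), w(t) = c_2e^(-4t)

Coefficient matrix A = [[2, 0, -12], [0, 4, -16], [0, 0, -4]].
det(A - λI) = 0 gives eigenvalues λ = 2, -4, 4.
For λ=2: eigenvector (1,0,0).
For λ=-4: eigenvector (2,2,1).
For λ=4: eigenvector (0,1,0).
General solution: c_1e^(2t)(1,0,0) + c_2e^(-4t)(2,2,1) + c_3e^(4t)(0,1,0).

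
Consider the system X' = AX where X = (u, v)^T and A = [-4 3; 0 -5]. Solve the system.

Coefficient matrix A = [[-4, 3], [0, -5]].
Characteristic polynomial det(A - λI) = λ^2 + 9λ + 20 = 0.
Eigenvalues λ = -5, -4.
For λ=-5: (A-λI) row 1 is [1, 3], so an eigenvector is (-3, 1).
For λ=-4: (A-λI) row 1 is [0, 3], so an eigenvector is (1, 0).
General solution: C_1e^(-5t)(-3,1) + C_2e^(-4t)(1,0).

u(t) = -3C_1e^(-5t) + C_2e^(-4t), v(t) = C_1e^(-5t)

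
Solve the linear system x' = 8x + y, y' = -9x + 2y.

x(t) = K_1e^(5t) + K_2te^(5t) + K_2e^(5t), y(t) = -3K_1e^(5t) - 3K_2te^(5t) - 2K_2e^(5t)

Coefficient matrix A = [[8, 1], [-9, 2]].
Characteristic polynomial det(A - λI) = λ^2 - 10λ + 25 = 0.
Single eigenvalue λ = 5 with algebraic multiplicity 2.
Eigenvector v = (1,-3); generalized eigenvector w with (A-λI)w=v is (1,-2).
General solution: e^(5t)[K_1·v + K_2·(t·v + w)].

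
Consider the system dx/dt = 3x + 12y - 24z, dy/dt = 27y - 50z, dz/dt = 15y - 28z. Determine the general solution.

x(t) = -2c_1e^(-3t) + c_2e^(3t), y(t) = -5c_1e^(-3t) + 2c_3e^(2t), z(t) = -3c_1e^(-3t) + c_3e^(2t)

Coefficient matrix A = [[3, 12, -24], [0, 27, -50], [0, 15, -28]].
det(A - λI) = 0 gives eigenvalues λ = -3, 3, 2.
For λ=-3: eigenvector (-2,-5,-3).
For λ=3: eigenvector (1,0,0).
For λ=2: eigenvector (0,2,1).
General solution: c_1e^(-3t)(-2,-5,-3) + c_2e^(3t)(1,0,0) + c_3e^(2t)(0,2,1).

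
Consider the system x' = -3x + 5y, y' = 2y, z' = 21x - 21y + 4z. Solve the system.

x(t) = C_1e^(-3t) + C_3e^(2t), y(t) = C_3e^(2t), z(t) = -3C_1e^(-3t) + C_2e^(4t)

Coefficient matrix A = [[-3, 5, 0], [0, 2, 0], [21, -21, 4]].
det(A - λI) = 0 gives eigenvalues λ = -3, 4, 2.
For λ=-3: eigenvector (1,0,-3).
For λ=4: eigenvector (0,0,1).
For λ=2: eigenvector (1,1,0).
General solution: C_1e^(-3t)(1,0,-3) + C_2e^(4t)(0,0,1) + C_3e^(2t)(1,1,0).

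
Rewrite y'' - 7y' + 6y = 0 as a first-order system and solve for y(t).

Let x_1 = y, x_2 = y'. Then x_1' = x_2 and x_2' = -6x_1 + 7x_2.
A = [[0,1],[-6,7]]; det(A-λI) = λ^2 - 7λ + 6.
Eigenvalues λ = 6, 1 with eigenvectors (1,6), (1,1).

y(t) = c_1e^(6t) + c_2e^(t)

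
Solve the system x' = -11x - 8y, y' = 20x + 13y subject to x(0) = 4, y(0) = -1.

Coefficient matrix A = [[-11, -8], [20, 13]].
Characteristic polynomial det(A - λI) = λ^2 - 2λ + 17 = 0.
Eigenvalues λ = 1 ± 4i (complex conjugate pair).
For λ=1+4i: an eigenvector is (-1,2) - i(-1,1) = (-1 + i, 2 - i).
A real fundamental pair from Re and Im of e^((1+4i)t)v: X_1 = e^(t)(cos(4t)·(-1,2) + sin(4t)·(-1,1)), X_2 = e^(t)(sin(4t)·(-1,2) - cos(4t)·(-1,1)).
General solution: C_1X_1 + C_2X_2.
Applying x(0)=4, y(0)=-1 gives C_1=3, C_2=7.

x(t) = -10e^(t)sin(4t) + 4e^(t)cos(4t), y(t) = 17e^(t)sin(4t) - e^(t)cos(4t)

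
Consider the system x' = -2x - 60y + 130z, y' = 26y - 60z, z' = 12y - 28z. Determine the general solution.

Coefficient matrix A = [[-2, -60, 130], [0, 26, -60], [0, 12, -28]].
det(A - λI) = 0 gives eigenvalues λ = 2, -2, -4.
For λ=2: eigenvector (-10,5,2).
For λ=-2: eigenvector (1,0,0).
For λ=-4: eigenvector (-5,2,1).
General solution: K_1e^(2t)(-10,5,2) + K_2e^(-2t)(1,0,0) + K_3e^(-4t)(-5,2,1).

x(t) = -10K_1e^(2t) + K_2e^(-2t) - 5K_3e^(-4t), y(t) = 5K_1e^(2t) + 2K_3e^(-4t), z(t) = 2K_1e^(2t) + K_3e^(-4t)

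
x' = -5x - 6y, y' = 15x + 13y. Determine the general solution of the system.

x(t) = c_1e^(4t)sin(3t) - c_1e^(4t)cos(3t) - c_2e^(4t)sin(3t) - c_2e^(4t)cos(3t), y(t) = -2c_1e^(4t)sin(3t) + c_1e^(4t)cos(3t) + c_2e^(4t)sin(3t) + 2c_2e^(4t)cos(3t)

Coefficient matrix A = [[-5, -6], [15, 13]].
Characteristic polynomial det(A - λI) = λ^2 - 8λ + 25 = 0.
Eigenvalues λ = 4 ± 3i (complex conjugate pair).
For λ=4+3i: an eigenvector is (-1,1) - i(1,-2) = (-1 - i, 1 + 2i).
A real fundamental pair from Re and Im of e^((4+3i)t)v: X_1 = e^(4t)(cos(3t)·(-1,1) + sin(3t)·(1,-2)), X_2 = e^(4t)(sin(3t)·(-1,1) - cos(3t)·(1,-2)).
General solution: c_1X_1 + c_2X_2.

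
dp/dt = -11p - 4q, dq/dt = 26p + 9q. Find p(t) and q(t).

p(t) = -c_1e^(-t)sin(2t) + c_1e^(-t)cos(2t) + c_2e^(-t)sin(2t) + c_2e^(-t)cos(2t), q(t) = 3c_1e^(-t)sin(2t) - 2c_1e^(-t)cos(2t) - 2c_2e^(-t)sin(2t) - 3c_2e^(-t)cos(2t)

Coefficient matrix A = [[-11, -4], [26, 9]].
Characteristic polynomial det(A - λI) = λ^2 + 2λ + 5 = 0.
Eigenvalues λ = -1 ± 2i (complex conjugate pair).
For λ=-1+2i: an eigenvector is (1,-2) - i(-1,3) = (1 + i, -2 - 3i).
A real fundamental pair from Re and Im of e^((-1+2i)t)v: X_1 = e^(-t)(cos(2t)·(1,-2) + sin(2t)·(-1,3)), X_2 = e^(-t)(sin(2t)·(1,-2) - cos(2t)·(-1,3)).
General solution: c_1X_1 + c_2X_2.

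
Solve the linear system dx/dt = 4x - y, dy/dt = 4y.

x(t) = c_1e^(4t) + c_2te^(4t) + 3c_2e^(4t), y(t) = -c_2e^(4t)

Coefficient matrix A = [[4, -1], [0, 4]].
Characteristic polynomial det(A - λI) = λ^2 - 8λ + 16 = 0.
Single eigenvalue λ = 4 with algebraic multiplicity 2.
Eigenvector v = (1,0); generalized eigenvector w with (A-λI)w=v is (3,-1).
General solution: e^(4t)[c_1·v + c_2·(t·v + w)].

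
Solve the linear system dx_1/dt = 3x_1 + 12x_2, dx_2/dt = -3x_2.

Coefficient matrix A = [[3, 12], [0, -3]].
Characteristic polynomial det(A - λI) = λ^2 - 9 = 0.
Eigenvalues λ = 3, -3.
For λ=3: (A-λI) row 1 is [0, 12], so an eigenvector is (-1, 0).
For λ=-3: (A-λI) row 1 is [6, 12], so an eigenvector is (-2, 1).
General solution: K_1e^(3t)(-1,0) + K_2e^(-3t)(-2,1).

x_1(t) = -K_1e^(3t) - 2K_2e^(-3t), x_2(t) = K_2e^(-3t)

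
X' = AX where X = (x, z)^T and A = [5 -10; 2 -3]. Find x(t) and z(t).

Coefficient matrix A = [[5, -10], [2, -3]].
Characteristic polynomial det(A - λI) = λ^2 - 2λ + 5 = 0.
Eigenvalues λ = 1 ± 2i (complex conjugate pair).
For λ=1+2i: an eigenvector is (-2,-1) - i(1,0) = (-2 - i, -1).
A real fundamental pair from Re and Im of e^((1+2i)t)v: X_1 = e^(t)(cos(2t)·(-2,-1) + sin(2t)·(1,0)), X_2 = e^(t)(sin(2t)·(-2,-1) - cos(2t)·(1,0)).
General solution: c_1X_1 + c_2X_2.

x(t) = c_1e^(t)sin(2t) - 2c_1e^(t)cos(2t) - 2c_2e^(t)sin(2t) - c_2e^(t)cos(2t), z(t) = -c_1e^(t)cos(2t) - c_2e^(t)sin(2t)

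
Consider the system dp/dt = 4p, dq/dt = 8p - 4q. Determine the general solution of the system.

Coefficient matrix A = [[4, 0], [8, -4]].
Characteristic polynomial det(A - λI) = λ^2 - 16 = 0.
Eigenvalues λ = 4, -4.
For λ=4: (A-λI) row 2 is [8, -8], so an eigenvector is (1, 1).
For λ=-4: (A-λI) row 1 is [8, 0], so an eigenvector is (0, -1).
General solution: C_1e^(4t)(1,1) + C_2e^(-4t)(0,-1).

p(t) = C_1e^(4t), q(t) = C_1e^(4t) - C_2e^(-4t)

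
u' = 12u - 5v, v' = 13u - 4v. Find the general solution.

Coefficient matrix A = [[12, -5], [13, -4]].
Characteristic polynomial det(A - λI) = λ^2 - 8λ + 17 = 0.
Eigenvalues λ = 4 ± i (complex conjugate pair).
For λ=4+i: an eigenvector is (1,2) - i(-2,-3) = (1 + 2i, 2 + 3i).
A real fundamental pair from Re and Im of e^((4+i)t)v: X_1 = e^(4t)(cos(t)·(1,2) + sin(t)·(-2,-3)), X_2 = e^(4t)(sin(t)·(1,2) - cos(t)·(-2,-3)).
General solution: K_1X_1 + K_2X_2.

u(t) = -2K_1e^(4t)sin(t) + K_1e^(4t)cos(t) + K_2e^(4t)sin(t) + 2K_2e^(4t)cos(t), v(t) = -3K_1e^(4t)sin(t) + 2K_1e^(4t)cos(t) + 2K_2e^(4t)sin(t) + 3K_2e^(4t)cos(t)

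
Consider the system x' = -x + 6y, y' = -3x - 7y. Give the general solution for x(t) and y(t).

Coefficient matrix A = [[-1, 6], [-3, -7]].
Characteristic polynomial det(A - λI) = λ^2 + 8λ + 25 = 0.
Eigenvalues λ = -4 ± 3i (complex conjugate pair).
For λ=-4+3i: an eigenvector is (1,0) - i(1,-1) = (1 - i, 0 + i).
A real fundamental pair from Re and Im of e^((-4+3i)t)v: X_1 = e^(-4t)(cos(3t)·(1,0) + sin(3t)·(1,-1)), X_2 = e^(-4t)(sin(3t)·(1,0) - cos(3t)·(1,-1)).
General solution: C_1X_1 + C_2X_2.

x(t) = C_1e^(-4t)sin(3t) + C_1e^(-4t)cos(3t) + C_2e^(-4t)sin(3t) - C_2e^(-4t)cos(3t), y(t) = -C_1e^(-4t)sin(3t) + C_2e^(-4t)cos(3t)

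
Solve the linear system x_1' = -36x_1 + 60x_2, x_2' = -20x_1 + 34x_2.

x_1(t) = 2K_1e^(-6t) + 3K_2e^(4t), x_2(t) = K_1e^(-6t) + 2K_2e^(4t)

Coefficient matrix A = [[-36, 60], [-20, 34]].
Characteristic polynomial det(A - λI) = λ^2 + 2λ - 24 = 0.
Eigenvalues λ = -6, 4.
For λ=-6: (A-λI) row 1 is [-30, 60], so an eigenvector is (2, 1).
For λ=4: (A-λI) row 1 is [-40, 60], so an eigenvector is (3, 2).
General solution: K_1e^(-6t)(2,1) + K_2e^(4t)(3,2).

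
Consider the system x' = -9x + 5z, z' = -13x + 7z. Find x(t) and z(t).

x(t) = -2c_1e^(-t)sin(t) - c_1e^(-t)cos(t) - c_2e^(-t)sin(t) + 2c_2e^(-t)cos(t), z(t) = -3c_1e^(-t)sin(t) - 2c_1e^(-t)cos(t) - 2c_2e^(-t)sin(t) + 3c_2e^(-t)cos(t)

Coefficient matrix A = [[-9, 5], [-13, 7]].
Characteristic polynomial det(A - λI) = λ^2 + 2λ + 2 = 0.
Eigenvalues λ = -1 ± i (complex conjugate pair).
For λ=-1+i: an eigenvector is (-1,-2) - i(-2,-3) = (-1 + 2i, -2 + 3i).
A real fundamental pair from Re and Im of e^((-1+i)t)v: X_1 = e^(-t)(cos(t)·(-1,-2) + sin(t)·(-2,-3)), X_2 = e^(-t)(sin(t)·(-1,-2) - cos(t)·(-2,-3)).
General solution: c_1X_1 + c_2X_2.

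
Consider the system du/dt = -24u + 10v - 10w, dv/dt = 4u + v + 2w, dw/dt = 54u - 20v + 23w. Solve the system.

u(t) = 2K_1e^(t) + K_2e^(-4t), v(t) = K_1e^(t) + K_3e^(3t), w(t) = -4K_1e^(t) - 2K_2e^(-4t) + K_3e^(3t)

Coefficient matrix A = [[-24, 10, -10], [4, 1, 2], [54, -20, 23]].
det(A - λI) = 0 gives eigenvalues λ = 1, -4, 3.
For λ=1: eigenvector (2,1,-4).
For λ=-4: eigenvector (1,0,-2).
For λ=3: eigenvector (0,1,1).
General solution: K_1e^(t)(2,1,-4) + K_2e^(-4t)(1,0,-2) + K_3e^(3t)(0,1,1).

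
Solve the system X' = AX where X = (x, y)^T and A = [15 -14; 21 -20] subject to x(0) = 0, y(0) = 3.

Coefficient matrix A = [[15, -14], [21, -20]].
Characteristic polynomial det(A - λI) = λ^2 + 5λ - 6 = 0.
Eigenvalues λ = -6, 1.
For λ=-6: (A-λI) row 1 is [21, -14], so an eigenvector is (2, 3).
For λ=1: (A-λI) row 1 is [14, -14], so an eigenvector is (1, 1).
General solution: C_1e^(-6t)(2,3) + C_2e^(t)(1,1).
Applying x(0)=0, y(0)=3 gives C_1=3, C_2=-6.

x(t) = -6e^(t) + 6e^(-6t), y(t) = -6e^(t) + 9e^(-6t)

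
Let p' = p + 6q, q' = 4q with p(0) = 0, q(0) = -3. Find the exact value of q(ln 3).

-243

A = [[1,6],[0,4]]; eigenvalues λ = 1, 4.
Eigenvectors: (1,0) for λ=1, (2,1) for λ=4.
From the initial condition, c_1 = 6, c_2 = -3.
q(ln 3) = (6)(3^1)(0) + (-3)(3^4)(1) = -243.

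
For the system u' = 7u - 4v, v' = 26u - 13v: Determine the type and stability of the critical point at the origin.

stable spiral

A = [[7,-4],[26,-13]]; det(A-λI) = λ^2 + 6λ + 13.
λ = -3 ± 2i: negative real part.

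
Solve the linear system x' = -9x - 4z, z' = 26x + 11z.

Coefficient matrix A = [[-9, -4], [26, 11]].
Characteristic polynomial det(A - λI) = λ^2 - 2λ + 5 = 0.
Eigenvalues λ = 1 ± 2i (complex conjugate pair).
For λ=1+2i: an eigenvector is (-1,3) - i(-1,2) = (-1 + i, 3 - 2i).
A real fundamental pair from Re and Im of e^((1+2i)t)v: X_1 = e^(t)(cos(2t)·(-1,3) + sin(2t)·(-1,2)), X_2 = e^(t)(sin(2t)·(-1,3) - cos(2t)·(-1,2)).
General solution: C_1X_1 + C_2X_2.

x(t) = -C_1e^(t)sin(2t) - C_1e^(t)cos(2t) - C_2e^(t)sin(2t) + C_2e^(t)cos(2t), z(t) = 2C_1e^(t)sin(2t) + 3C_1e^(t)cos(2t) + 3C_2e^(t)sin(2t) - 2C_2e^(t)cos(2t)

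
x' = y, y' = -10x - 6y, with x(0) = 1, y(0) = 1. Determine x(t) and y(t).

Coefficient matrix A = [[0, 1], [-10, -6]].
Characteristic polynomial det(A - λI) = λ^2 + 6λ + 10 = 0.
Eigenvalues λ = -3 ± i (complex conjugate pair).
For λ=-3+i: an eigenvector is (0,1) - i(1,-3) = (0 - i, 1 + 3i).
A real fundamental pair from Re and Im of e^((-3+i)t)v: X_1 = e^(-3t)(cos(t)·(0,1) + sin(t)·(1,-3)), X_2 = e^(-3t)(sin(t)·(0,1) - cos(t)·(1,-3)).
General solution: K_1X_1 + K_2X_2.
Applying x(0)=1, y(0)=1 gives K_1=4, K_2=-1.

x(t) = 4e^(-3t)sin(t) + e^(-3t)cos(t), y(t) = -13e^(-3t)sin(t) + e^(-3t)cos(t)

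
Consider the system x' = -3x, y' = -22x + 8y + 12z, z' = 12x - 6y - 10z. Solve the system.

x(t) = c_1e^(-3t), y(t) = 2c_1e^(-3t) + 2c_2e^(2t) + c_3e^(-4t), z(t) = -c_2e^(2t) - c_3e^(-4t)

Coefficient matrix A = [[-3, 0, 0], [-22, 8, 12], [12, -6, -10]].
det(A - λI) = 0 gives eigenvalues λ = -3, 2, -4.
For λ=-3: eigenvector (1,2,0).
For λ=2: eigenvector (0,2,-1).
For λ=-4: eigenvector (0,1,-1).
General solution: c_1e^(-3t)(1,2,0) + c_2e^(2t)(0,2,-1) + c_3e^(-4t)(0,1,-1).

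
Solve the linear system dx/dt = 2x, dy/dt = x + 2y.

x(t) = -c_2e^(2t), y(t) = -c_1e^(2t) - c_2te^(2t) - 2c_2e^(2t)

Coefficient matrix A = [[2, 0], [1, 2]].
Characteristic polynomial det(A - λI) = λ^2 - 4λ + 4 = 0.
Single eigenvalue λ = 2 with algebraic multiplicity 2.
Eigenvector v = (0,-1); generalized eigenvector w with (A-λI)w=v is (-1,-2).
General solution: e^(2t)[c_1·v + c_2·(t·v + w)].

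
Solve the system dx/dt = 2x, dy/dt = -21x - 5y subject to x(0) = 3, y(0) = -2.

x(t) = 3e^(2t), y(t) = -9e^(2t) + 7e^(-5t)

Coefficient matrix A = [[2, 0], [-21, -5]].
Characteristic polynomial det(A - λI) = λ^2 + 3λ - 10 = 0.
Eigenvalues λ = 2, -5.
For λ=2: (A-λI) row 2 is [-21, -7], so an eigenvector is (1, -3).
For λ=-5: (A-λI) row 1 is [7, 0], so an eigenvector is (0, 1).
General solution: C_1e^(2t)(1,-3) + C_2e^(-5t)(0,1).
Applying x(0)=3, y(0)=-2 gives C_1=3, C_2=7.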